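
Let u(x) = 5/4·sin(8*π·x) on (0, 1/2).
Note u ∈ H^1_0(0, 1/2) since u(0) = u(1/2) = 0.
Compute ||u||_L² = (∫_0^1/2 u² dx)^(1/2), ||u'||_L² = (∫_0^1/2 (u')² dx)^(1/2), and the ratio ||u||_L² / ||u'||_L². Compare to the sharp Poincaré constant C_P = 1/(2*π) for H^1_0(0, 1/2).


||u||_L² / ||u'||_L² = 1/(8*π) < C_P = 1/(2*π).

u(x) = 5/4·sin(8*π·x), so u'(x) = 10*π*cos(8*π*x).
Writing u(x) = A·sin(kπx/L) with A = 5/4 and k = 4, use ∫_0^L sin²(kπx/L) dx = L/2 and ∫_0^L cos²(kπx/L) dx = L/2.
u² = 25/16·sin²(8*π·x) and (u')² = 100*π^2·cos²(8*π·x), and each of sin², cos² integrates to L/2 = 1/4 over (0, 1/2).
∫_0^1/2 u² dx = 25/64, so ||u||_L² = 5/8.
∫_0^1/2 (u')² dx = 25*π^2, so ||u'||_L² = 5*π.
Ratio ||u||_L² / ||u'||_L² = 1/(8*π).
Sharp Poincaré constant on H^1_0(0, 1/2) is C_P = L/π = 1/(2*π), achieved by sin(2*π·x).
This is the k = 4 harmonic; the ratio L/(kπ) is strictly less than C_P = L/π, consistent with the sharp inequality ||u||_L² ≤ C_P ||u'||_L².


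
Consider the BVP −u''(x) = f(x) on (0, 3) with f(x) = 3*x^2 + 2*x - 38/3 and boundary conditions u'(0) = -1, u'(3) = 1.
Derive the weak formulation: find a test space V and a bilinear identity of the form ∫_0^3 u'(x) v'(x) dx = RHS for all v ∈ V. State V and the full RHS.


V = H^1(0, 3) (v unrestricted at boundary; u is determined up to an additive constant); weak form: ∫_0^3 u'v' dx = ∫_0^3 (3*x^2 + 2*x - 38/3) v dx + v(3) + v(0) for all v ∈ V.

Multiply both sides by a test function v and integrate from 0 to 3:
  ∫_0^3 −u''(x) v(x) dx = ∫_0^3 f(x) v(x) dx.
Integrate the LHS by parts once:
  ∫_0^3 −u'' v dx = −[u'(x) v(x)]_0^3 + ∫_0^3 u'(x) v'(x) dx.
Thus ∫_0^3 u'(x) v'(x) dx = ∫_0^3 f(x) v(x) dx + [u'(x) v(x)]_0^3.
Choose V so that boundary terms are either known or forced to vanish.
u has inhomogeneous Neumann u'(0) = -1, u'(3) = 1. [u' v]_0^3 = (1)·v(3) − (-1)·v(0) = v(3) + v(0). Take V = H^1(0, 3); boundary term becomes part of RHS.
Weak formulation: find u (satisfying any essential BC) such that ∫_0^3 u'(x) v'(x) dx = ∫_0^3 f v dx + v(3) + v(0) for all v ∈ V (Neumann data are natural BCs: they enter the RHS as boundary terms).
Substituting f(x) = 3*x^2 + 2*x - 38/3, the right-hand side is ∫_0^3 (3*x^2 + 2*x - 38/3) v dx + v(3) + v(0).
Compatibility check (pure Neumann): taking v ≡ 1 ∈ V gives 0 = ∫_0^3 f dx + (1) − (-1), i.e. ∫_0^3 f dx must equal u'(0) − u'(3) = -2. Indeed ∫_0^3 (3*x^2 + 2*x - 38/3) dx = -2, so the data are compatible. The solution is then unique only up to an additive constant (fix it e.g. by requiring ∫_0^3 u dx = 0).


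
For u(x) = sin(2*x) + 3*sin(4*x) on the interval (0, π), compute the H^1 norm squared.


||u||_{H^1(0,π)}^2 = 79*π

u'(x) = 2*cos(2*x) + 12*cos(4*x).
Expand u² and (u')² and integrate term by term on (0, π), using: for integers n ≥ 1, ∫_0^π sin²(nx) dx = ∫_0^π cos²(nx) dx = π/2; for n ≠ n', ∫_0^π sin(nx)sin(n'x) dx = ∫_0^π cos(nx)cos(n'x) dx = 0; and by product-to-sum, ∫_0^π sin(nx)cos(n'x) dx = ½∫_0^π [sin((n+n')x) + sin((n−n')x)] dx, which is 0 when n+n' is even and 2n/(n²−n'²) when n+n' is odd (it need not vanish on (0, π)).
  u² squared terms: (3)²·∫sin(4x)² dx = 9·π/2 = 9*π/2;  (1)²·∫sin(2x)² dx = 1·π/2 = π/2.
  u² cross terms: 2·(3)·(1)·∫sin(4x)·sin(2x) dx = 6·(0) = 0.
  So ∫_0^π u² dx = 9*π/2 + π/2 + 0 = 5*π.
  (u')² squared terms: (2)²·∫cos(2x)² dx = 4·π/2 = 2*π;  (12)²·∫cos(4x)² dx = 144·π/2 = 72*π.
  (u')² cross terms: 2·(2)·(12)·∫cos(2x)·cos(4x) dx = 48·(0) = 0.
  So ∫_0^π (u')² dx = 2*π + 72*π + 0 = 74*π.
||u||_{H^1}^2 = (5*π) + (74*π) = 79*π.


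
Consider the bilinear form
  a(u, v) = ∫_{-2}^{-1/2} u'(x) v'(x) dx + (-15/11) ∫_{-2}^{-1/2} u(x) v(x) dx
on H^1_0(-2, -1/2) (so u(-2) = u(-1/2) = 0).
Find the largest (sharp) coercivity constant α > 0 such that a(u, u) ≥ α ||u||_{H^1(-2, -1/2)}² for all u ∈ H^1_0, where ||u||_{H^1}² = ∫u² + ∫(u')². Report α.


α = (-135 + 44*π^2)/(11*(9 + 4*π^2))

Coercivity of a(·,·) on H^1_0(-2, -1/2) means a(u, u) ≥ α ||u||_{H^1}² for every u ∈ H^1_0.
The interval has length L = 3/2, and Poincaré/coercivity depend only on L. Here a(u, u) = ∫(u')² + (-15/11)·∫u².
Here c = -15/11 < 0 with |c| < (π/L)² = 4*π^2/9, so coercivity still holds. The condition a(u,u) ≥ α||u||_{H^1}² reads (1−α)∫(u')² ≥ (α−c)∫u². Any admissible α is ≤ 1 (rapidly oscillating u have ∫u²/∫(u')² → 0), and α = 1 would force 0 ≥ (1−c)∫u², impossible since c < 1; so 1−α > 0. By the sharp Poincaré inequality on H^1_0 of an interval of length L, ∫(u')² ≥ (π/L)²∫u² with equality for the first sine mode sin(π(x−x₀)/L) (x₀ the left endpoint), so the inequality holds for all u iff (1−α)(π/L)² ≥ α − c, i.e. α ≤ ((π/L)² + c)/((π/L)² + 1) = (1 + c(L/π)²)/(1 + (L/π)²). (Direct route, valid since c ≤ 0: Poincaré gives c∫u² ≥ c(L/π)²∫(u')², so a(u,u) ≥ (1 + c(L/π)²)∫(u')², while ||u||_{H^1}² ≤ (1 + (L/π)²)∫(u')²; dividing yields the same α.) With (π/L)² = 4*π^2/9 and c = -15/11, the largest admissible constant is α = ((π/L)² + c)/((π/L)² + 1).
Simplifying, α = (-135 + 44*π^2)/(11*(9 + 4*π^2)).


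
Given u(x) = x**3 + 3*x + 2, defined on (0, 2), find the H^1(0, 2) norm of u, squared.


||u||_{H^1}^2 = 1766/7

The H^1 norm (squared) on an interval (0, L) is
  ||u||_{H^1}^2 = ∫_0^L u(x)^2 dx + ∫_0^L u'(x)^2 dx.
Compute u'(x) = 3*x**2 + 3.
Then u(x)^2 = x**6 + 6*x**4 + 4*x**3 + 9*x**2 + 12*x + 4 and u'(x)^2 = 9*x**4 + 18*x**2 + 9.
Integrate each monomial from 0 to 2 using ∫_0^2 c·x^n dx = c·2^(n+1)/(n+1):
  ∫_0^2 u(x)^2 dx = ∫_0^2 (x^6 + 6*x^4 + 4*x^3 + 9*x^2 + 12*x + 4) dx. Term by term:
    ∫_0^2 x^6 dx = 128/7;  ∫_0^2 6*x^4 dx = 192/5;  ∫_0^2 4*x^3 dx = 16;
    ∫_0^2 9*x^2 dx = 24;  ∫_0^2 12*x dx = 24;  ∫_0^2 4 dx = 8.
  Sum: 128/7 + 192/5 + 16 + 24 + 24 + 8 = 4504/35.
  ∫_0^2 u'(x)^2 dx = ∫_0^2 (9*x^4 + 18*x^2 + 9) dx. Term by term:
    ∫_0^2 9*x^4 dx = 288/5;  ∫_0^2 18*x^2 dx = 48;  ∫_0^2 9 dx = 18.
  Sum: 288/5 + 48 + 18 = 618/5.
Adding: ||u||_{H^1}^2 = 4504/35 + 618/5 = 1766/7.


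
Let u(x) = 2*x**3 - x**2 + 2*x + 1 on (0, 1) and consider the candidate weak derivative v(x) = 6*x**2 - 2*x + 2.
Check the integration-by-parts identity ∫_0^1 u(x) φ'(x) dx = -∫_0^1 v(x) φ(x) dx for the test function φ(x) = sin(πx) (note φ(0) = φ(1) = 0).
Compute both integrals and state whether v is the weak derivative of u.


LHS = -8/π + 24/π^3, RHS = -8/π + 24/π^3. Yes, v = u' weakly.

u(x) = 2*x**3 - x**2 + 2*x + 1, classical derivative u'(x) = 6*x**2 - 2*x + 2.
φ(x) = sin(πx), so φ'(x) = π*cos(π*x).
Note φ(0) = φ(1) = 0, so the boundary term u·φ vanishes.
LHS = ∫_0^1 u(x) φ'(x) dx = ∫_0^1 (2*π*x^3*cos(π*x) - π*x^2*cos(π*x) + 2*π*x*cos(π*x) + π*cos(π*x)) dx. Term by term:
  ∫_0^1 π*cos(π*x) dx = 0;  ∫_0^1 -π*x^2*cos(π*x) dx = 2/π;  ∫_0^1 2*π*x*cos(π*x) dx = -4/π;
  ∫_0^1 2*π*x^3*cos(π*x) dx = -6/π + 24/π^3.
Sum: 0 + 2/π − 4/π + -6/π + 24/π^3 = -8/π + 24/π^3.
So LHS = -8/π + 24/π^3.
∫_0^1 v(x) φ(x) dx = ∫_0^1 (6*x^2*sin(π*x) - 2*x*sin(π*x) + 2*sin(π*x)) dx. Term by term:
  ∫_0^1 2*sin(π*x) dx = 4/π;  ∫_0^1 -2*x*sin(π*x) dx = -2/π;  ∫_0^1 6*x^2*sin(π*x) dx = -24/π^3 + 6/π.
Sum: 4/π − 2/π + -24/π^3 + 6/π = -24/π^3 + 8/π.
So RHS = -∫_0^1 v(x) φ(x) dx = -8/π + 24/π^3.
LHS = RHS, so the identity holds for this test φ.
Moreover u is smooth here and v(x) = u'(x) = 6*x**2 - 2*x + 2 pointwise, so the identity holds for every test function. Hence v is the weak derivative of u.


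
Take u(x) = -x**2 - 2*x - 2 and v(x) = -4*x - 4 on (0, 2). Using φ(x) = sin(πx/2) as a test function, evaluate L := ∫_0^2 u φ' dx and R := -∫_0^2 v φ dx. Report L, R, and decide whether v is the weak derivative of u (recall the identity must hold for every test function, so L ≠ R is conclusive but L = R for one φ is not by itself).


LHS = 16/π, RHS = 32/π. No, v is not the weak derivative of u.

u(x) = -x**2 - 2*x - 2, classical derivative u'(x) = -2*x - 2.
φ(x) = sin(πx/2), so φ'(x) = π*cos(π*x/2)/2.
Note φ(0) = φ(2) = 0, so the boundary term u·φ vanishes.
LHS = ∫_0^2 u(x) φ'(x) dx = ∫_0^2 (-π*x^2*cos(π*x/2)/2 - π*x*cos(π*x/2) - π*cos(π*x/2)) dx. Term by term:
  ∫_0^2 -π*cos(π*x/2) dx = 0;  ∫_0^2 -π*x*cos(π*x/2) dx = 8/π;  ∫_0^2 -π*x^2*cos(π*x/2)/2 dx = 8/π.
Sum: 0 + 8/π + 8/π = 16/π.
So LHS = 16/π.
∫_0^2 v(x) φ(x) dx = ∫_0^2 (-4*x*sin(π*x/2) - 4*sin(π*x/2)) dx. Term by term:
  ∫_0^2 -4*sin(π*x/2) dx = -16/π;  ∫_0^2 -4*x*sin(π*x/2) dx = -16/π.
Sum: -16/π − 16/π = -32/π.
So RHS = -∫_0^2 v(x) φ(x) dx = 32/π.
LHS − RHS = -16/π ≠ 0, so the identity fails.
(For a valid weak derivative the identity must hold for EVERY test function, in particular this one. The failure shows v is NOT the weak derivative of u.)
Correct weak derivative would be u'(x) = -2*x - 2.


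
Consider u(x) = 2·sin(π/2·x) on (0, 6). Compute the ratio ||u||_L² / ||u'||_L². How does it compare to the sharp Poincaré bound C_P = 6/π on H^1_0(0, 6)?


||u||_L² / ||u'||_L² = 2/π < C_P = 6/π.

u(x) = 2·sin(π/2·x), so u'(x) = π*cos(π*x/2).
Writing u(x) = A·sin(kπx/L) with A = 2 and k = 3, use ∫_0^L sin²(kπx/L) dx = L/2 and ∫_0^L cos²(kπx/L) dx = L/2.
u² = 4·sin²(π/2·x) and (u')² = π^2·cos²(π/2·x), and each of sin², cos² integrates to L/2 = 3 over (0, 6).
∫_0^6 u² dx = 12, so ||u||_L² = 2*sqrt(3).
∫_0^6 (u')² dx = 3*π^2, so ||u'||_L² = sqrt(3)*π.
Ratio ||u||_L² / ||u'||_L² = 2/π.
Sharp Poincaré constant on H^1_0(0, 6) is C_P = L/π = 6/π, achieved by sin(π/6·x).
This is the k = 3 harmonic; the ratio L/(kπ) is strictly less than C_P = L/π, consistent with the sharp inequality ||u||_L² ≤ C_P ||u'||_L².


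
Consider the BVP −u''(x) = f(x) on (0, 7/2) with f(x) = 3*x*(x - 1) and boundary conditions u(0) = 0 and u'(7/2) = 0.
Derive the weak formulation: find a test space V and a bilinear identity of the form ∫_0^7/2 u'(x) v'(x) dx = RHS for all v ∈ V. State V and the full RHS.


V = {v ∈ H^1(0, 7/2) : v(0) = 0} (test functions vanish at x = 0 where u is specified); weak form: ∫_0^7/2 u'v' dx = ∫_0^7/2 (3*x*(x - 1)) v dx for all v ∈ V.

Multiply both sides by a test function v and integrate from 0 to 7/2:
  ∫_0^7/2 −u''(x) v(x) dx = ∫_0^7/2 f(x) v(x) dx.
Integrate the LHS by parts once:
  ∫_0^7/2 −u'' v dx = −[u'(x) v(x)]_0^7/2 + ∫_0^7/2 u'(x) v'(x) dx.
Thus ∫_0^7/2 u'(x) v'(x) dx = ∫_0^7/2 f(x) v(x) dx + [u'(x) v(x)]_0^7/2.
Choose V so that boundary terms are either known or forced to vanish.
Mixed BC: u(0) = 0 (Dirichlet) and u'(7/2) = 0 (Neumann). Define V = {v ∈ H^1(0, 7/2) : v(0) = 0}. Then [u' v]_0^7/2 = u'(7/2)·v(7/2) − u'(0)·0 = 0.
Weak formulation: find u (satisfying any essential BC) such that ∫_0^7/2 u'(x) v'(x) dx = ∫_0^7/2 f v dx for all v ∈ V (Dirichlet at 0 absorbed into V; the Neumann datum at x = 7/2 is zero, so no boundary term remains).
Substituting f(x) = 3*x*(x - 1), the right-hand side is ∫_0^7/2 (3*x*(x - 1)) v dx.


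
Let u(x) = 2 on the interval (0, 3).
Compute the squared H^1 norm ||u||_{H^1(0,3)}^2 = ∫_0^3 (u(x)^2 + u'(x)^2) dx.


||u||_{H^1}^2 = 12

The H^1 norm (squared) on an interval (0, L) is
  ||u||_{H^1}^2 = ∫_0^L u(x)^2 dx + ∫_0^L u'(x)^2 dx.
Compute u'(x) = 0.
Then u(x)^2 = 4 and u'(x)^2 = 0.
Integrate each monomial from 0 to 3 using ∫_0^3 c·x^n dx = c·3^(n+1)/(n+1):
  ∫_0^3 u(x)^2 dx = ∫_0^3 (4) dx. Term by term:
    ∫_0^3 4 dx = 12.
  ∫_0^3 u'(x)^2 dx = ∫_0^3 (0) dx. Term by term:
    ∫_0^3 0 dx = 0.
Adding: ||u||_{H^1}^2 = 12 + 0 = 12.


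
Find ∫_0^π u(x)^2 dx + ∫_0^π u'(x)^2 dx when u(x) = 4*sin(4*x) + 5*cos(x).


||u||_{H^1(0,π)}^2 = 128/3 + 161*π

u'(x) = -5*sin(x) + 16*cos(4*x).
Expand u² and (u')² and integrate term by term on (0, π), using: for integers n ≥ 1, ∫_0^π sin²(nx) dx = ∫_0^π cos²(nx) dx = π/2; for n ≠ n', ∫_0^π sin(nx)sin(n'x) dx = ∫_0^π cos(nx)cos(n'x) dx = 0; and by product-to-sum, ∫_0^π sin(nx)cos(n'x) dx = ½∫_0^π [sin((n+n')x) + sin((n−n')x)] dx, which is 0 when n+n' is even and 2n/(n²−n'²) when n+n' is odd (it need not vanish on (0, π)).
  u² squared terms: (4)²·∫sin(4x)² dx = 16·π/2 = 8*π;  (5)²·∫cos(x)² dx = 25·π/2 = 25*π/2.
  u² cross terms: 2·(4)·(5)·∫sin(4x)·cos(x) dx = 40·(8/15) = 64/3.
  So ∫_0^π u² dx = 8*π + 25*π/2 + 64/3 = 64/3 + 41*π/2.
  (u')² squared terms: (-5)²·∫sin(x)² dx = 25·π/2 = 25*π/2;  (16)²·∫cos(4x)² dx = 256·π/2 = 128*π.
  (u')² cross terms: 2·(-5)·(16)·∫sin(x)·cos(4x) dx = -160·(-2/15) = 64/3.
  So ∫_0^π (u')² dx = 25*π/2 + 128*π + 64/3 = 64/3 + 281*π/2.
||u||_{H^1}^2 = (64/3 + 41*π/2) + (64/3 + 281*π/2) = 128/3 + 161*π.


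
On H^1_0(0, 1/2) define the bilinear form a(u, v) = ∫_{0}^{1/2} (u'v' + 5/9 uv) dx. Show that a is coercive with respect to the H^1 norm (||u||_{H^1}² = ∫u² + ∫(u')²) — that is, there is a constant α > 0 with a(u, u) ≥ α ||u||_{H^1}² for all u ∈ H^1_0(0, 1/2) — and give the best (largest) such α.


α = (5 + 36*π^2)/(9*(1 + 4*π^2))

Coercivity of a(·,·) on H^1_0(0, 1/2) means a(u, u) ≥ α ||u||_{H^1}² for every u ∈ H^1_0.
The interval has length L = 1/2, and Poincaré/coercivity depend only on L. Here a(u, u) = ∫(u')² + (5/9)·∫u².
Here 0 < c = 5/9 < 1. The condition a(u,u) ≥ α||u||_{H^1}² reads (1−α)∫(u')² ≥ (α−c)∫u². Any admissible α is ≤ 1 (rapidly oscillating u have ∫u²/∫(u')² → 0), and α = 1 would force 0 ≥ (1−c)∫u², impossible since c < 1; so 1−α > 0. By the sharp Poincaré inequality on H^1_0 of an interval of length L, ∫(u')² ≥ (π/L)²∫u² with equality for the first sine mode sin(π(x−x₀)/L) (x₀ the left endpoint), so the inequality holds for all u iff (1−α)(π/L)² ≥ α − c, i.e. α ≤ ((π/L)² + c)/((π/L)² + 1) = (1 + c(L/π)²)/(1 + (L/π)²). With (π/L)² = 4*π^2 and c = 5/9, the largest admissible constant is α = ((π/L)² + c)/((π/L)² + 1).
Simplifying, α = (5 + 36*π^2)/(9*(1 + 4*π^2)).


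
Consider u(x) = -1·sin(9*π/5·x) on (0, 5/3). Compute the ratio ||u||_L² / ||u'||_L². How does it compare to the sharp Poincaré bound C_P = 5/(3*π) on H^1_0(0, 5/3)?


||u||_L² / ||u'||_L² = 5/(9*π) < C_P = 5/(3*π).

u(x) = -1·sin(9*π/5·x), so u'(x) = -9*π*cos(9*π*x/5)/5.
Writing u(x) = A·sin(kπx/L) with A = -1 and k = 3, use ∫_0^L sin²(kπx/L) dx = L/2 and ∫_0^L cos²(kπx/L) dx = L/2.
u² = 1·sin²(9*π/5·x) and (u')² = 81*π^2/25·cos²(9*π/5·x), and each of sin², cos² integrates to L/2 = 5/6 over (0, 5/3).
∫_0^5/3 u² dx = 5/6, so ||u||_L² = sqrt(30)/6.
∫_0^5/3 (u')² dx = 27*π^2/10, so ||u'||_L² = 3*sqrt(30)*π/10.
Ratio ||u||_L² / ||u'||_L² = 5/(9*π).
Sharp Poincaré constant on H^1_0(0, 5/3) is C_P = L/π = 5/(3*π), achieved by sin(3*π/5·x).
This is the k = 3 harmonic; the ratio L/(kπ) is strictly less than C_P = L/π, consistent with the sharp inequality ||u||_L² ≤ C_P ||u'||_L².


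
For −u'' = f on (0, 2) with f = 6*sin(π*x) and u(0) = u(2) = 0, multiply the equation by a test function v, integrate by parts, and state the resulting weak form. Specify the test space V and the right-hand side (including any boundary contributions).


V = H^1_0(0, 2) (so v(0) = v(2) = 0); weak form: ∫_0^2 u'v' dx = ∫_0^2 (6*sin(π*x)) v dx for all v ∈ V.

Multiply both sides by a test function v and integrate from 0 to 2:
  ∫_0^2 −u''(x) v(x) dx = ∫_0^2 f(x) v(x) dx.
Integrate the LHS by parts once:
  ∫_0^2 −u'' v dx = −[u'(x) v(x)]_0^2 + ∫_0^2 u'(x) v'(x) dx.
Thus ∫_0^2 u'(x) v'(x) dx = ∫_0^2 f(x) v(x) dx + [u'(x) v(x)]_0^2.
Choose V so that boundary terms are either known or forced to vanish.
u is Dirichlet: u(0) = u(2) = 0. Let V = H^1_0(0, 2); then v(0) = v(2) = 0, and [u' v]_0^2 = 0.
Weak formulation: find u (satisfying any essential BC) such that ∫_0^2 u'(x) v'(x) dx = ∫_0^2 f v dx for all v ∈ V.
Substituting f(x) = 6*sin(π*x), the right-hand side is ∫_0^2 (6*sin(π*x)) v dx.


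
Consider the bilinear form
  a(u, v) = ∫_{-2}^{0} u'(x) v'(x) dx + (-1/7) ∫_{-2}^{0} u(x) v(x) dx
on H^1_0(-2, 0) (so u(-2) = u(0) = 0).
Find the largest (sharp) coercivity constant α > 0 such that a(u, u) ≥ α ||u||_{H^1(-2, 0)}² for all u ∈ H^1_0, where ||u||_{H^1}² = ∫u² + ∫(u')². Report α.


α = (-4/7 + π^2)/(4 + π^2)

Coercivity of a(·,·) on H^1_0(-2, 0) means a(u, u) ≥ α ||u||_{H^1}² for every u ∈ H^1_0.
The interval has length L = 2, and Poincaré/coercivity depend only on L. Here a(u, u) = ∫(u')² + (-1/7)·∫u².
Here c = -1/7 < 0 with |c| < (π/L)² = π^2/4, so coercivity still holds. The condition a(u,u) ≥ α||u||_{H^1}² reads (1−α)∫(u')² ≥ (α−c)∫u². Any admissible α is ≤ 1 (rapidly oscillating u have ∫u²/∫(u')² → 0), and α = 1 would force 0 ≥ (1−c)∫u², impossible since c < 1; so 1−α > 0. By the sharp Poincaré inequality on H^1_0 of an interval of length L, ∫(u')² ≥ (π/L)²∫u² with equality for the first sine mode sin(π(x−x₀)/L) (x₀ the left endpoint), so the inequality holds for all u iff (1−α)(π/L)² ≥ α − c, i.e. α ≤ ((π/L)² + c)/((π/L)² + 1) = (1 + c(L/π)²)/(1 + (L/π)²). (Direct route, valid since c ≤ 0: Poincaré gives c∫u² ≥ c(L/π)²∫(u')², so a(u,u) ≥ (1 + c(L/π)²)∫(u')², while ||u||_{H^1}² ≤ (1 + (L/π)²)∫(u')²; dividing yields the same α.) With (π/L)² = π^2/4 and c = -1/7, the largest admissible constant is α = ((π/L)² + c)/((π/L)² + 1).
Simplifying, α = (-4/7 + π^2)/(4 + π^2).


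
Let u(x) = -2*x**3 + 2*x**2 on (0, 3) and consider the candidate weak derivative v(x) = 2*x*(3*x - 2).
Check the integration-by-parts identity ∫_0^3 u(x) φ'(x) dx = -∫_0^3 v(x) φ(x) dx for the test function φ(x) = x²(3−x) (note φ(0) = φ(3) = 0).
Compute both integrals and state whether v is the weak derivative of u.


LHS = 486/5, RHS = -486/5. No, v is not the weak derivative of u.

u(x) = -2*x**3 + 2*x**2, classical derivative u'(x) = -6*x**2 + 4*x.
φ(x) = x²(3−x), so φ'(x) = 3*x*(2 - x).
Note φ(0) = φ(3) = 0, so the boundary term u·φ vanishes.
LHS = ∫_0^3 u(x) φ'(x) dx = ∫_0^3 (6*x^5 - 18*x^4 + 12*x^3) dx. Term by term:
  ∫_0^3 6*x^5 dx = 729;  ∫_0^3 -18*x^4 dx = -4374/5;  ∫_0^3 12*x^3 dx = 243.
Sum: 729 − 4374/5 + 243 = 486/5.
So LHS = 486/5.
∫_0^3 v(x) φ(x) dx = ∫_0^3 (-6*x^5 + 22*x^4 - 12*x^3) dx. Term by term:
  ∫_0^3 -6*x^5 dx = -729;  ∫_0^3 22*x^4 dx = 5346/5;  ∫_0^3 -12*x^3 dx = -243.
Sum: -729 + 5346/5 − 243 = 486/5.
So RHS = -∫_0^3 v(x) φ(x) dx = -486/5.
LHS − RHS = 972/5 ≠ 0, so the identity fails.
(For a valid weak derivative the identity must hold for EVERY test function, in particular this one. The failure shows v is NOT the weak derivative of u.)
Correct weak derivative would be u'(x) = -6*x**2 + 4*x.


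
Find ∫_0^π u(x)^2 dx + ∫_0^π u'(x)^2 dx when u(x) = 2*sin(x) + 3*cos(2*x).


||u||_{H^1(0,π)}^2 = -40 + 53*π/2

u'(x) = -6*sin(2*x) + 2*cos(x).
Expand u² and (u')² and integrate term by term on (0, π), using: for integers n ≥ 1, ∫_0^π sin²(nx) dx = ∫_0^π cos²(nx) dx = π/2; for n ≠ n', ∫_0^π sin(nx)sin(n'x) dx = ∫_0^π cos(nx)cos(n'x) dx = 0; and by product-to-sum, ∫_0^π sin(nx)cos(n'x) dx = ½∫_0^π [sin((n+n')x) + sin((n−n')x)] dx, which is 0 when n+n' is even and 2n/(n²−n'²) when n+n' is odd (it need not vanish on (0, π)).
  u² squared terms: (2)²·∫sin(x)² dx = 4·π/2 = 2*π;  (3)²·∫cos(2x)² dx = 9·π/2 = 9*π/2.
  u² cross terms: 2·(2)·(3)·∫sin(x)·cos(2x) dx = 12·(-2/3) = -8.
  So ∫_0^π u² dx = 2*π + 9*π/2 − 8 = -8 + 13*π/2.
  (u')² squared terms: (-6)²·∫sin(2x)² dx = 36·π/2 = 18*π;  (2)²·∫cos(x)² dx = 4·π/2 = 2*π.
  (u')² cross terms: 2·(-6)·(2)·∫sin(2x)·cos(x) dx = -24·(4/3) = -32.
  So ∫_0^π (u')² dx = 18*π + 2*π − 32 = -32 + 20*π.
||u||_{H^1}^2 = (-8 + 13*π/2) + (-32 + 20*π) = -40 + 53*π/2.


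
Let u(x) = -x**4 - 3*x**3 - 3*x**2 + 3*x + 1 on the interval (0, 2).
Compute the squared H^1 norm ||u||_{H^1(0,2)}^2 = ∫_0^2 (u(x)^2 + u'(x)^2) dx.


||u||_{H^1}^2 = 827488/315

The H^1 norm (squared) on an interval (0, L) is
  ||u||_{H^1}^2 = ∫_0^L u(x)^2 dx + ∫_0^L u'(x)^2 dx.
Compute u'(x) = -4*x**3 - 9*x**2 - 6*x + 3.
Then u(x)^2 = x**8 + 6*x**7 + 15*x**6 + 12*x**5 - 11*x**4 - 24*x**3 + 3*x**2 + 6*x + 1 and u'(x)^2 = 16*x**6 + 72*x**5 + 129*x**4 + 84*x**3 - 18*x**2 - 36*x + 9.
Integrate each monomial from 0 to 2 using ∫_0^2 c·x^n dx = c·2^(n+1)/(n+1):
  ∫_0^2 u(x)^2 dx = ∫_0^2 (x^8 + 6*x^7 + 15*x^6 + 12*x^5 - 11*x^4 - 24*x^3 + 3*x^2 + 6*x + 1) dx. Term by term:
    ∫_0^2 x^8 dx = 512/9;  ∫_0^2 6*x^7 dx = 192;  ∫_0^2 15*x^6 dx = 1920/7;
    ∫_0^2 12*x^5 dx = 128;  ∫_0^2 -11*x^4 dx = -352/5;  ∫_0^2 -24*x^3 dx = -96;
    ∫_0^2 3*x^2 dx = 8;  ∫_0^2 6*x dx = 12;  ∫_0^2 1 dx = 2.
  Sum: 512/9 + 192 + 1920/7 + 128 − 352/5 − 96 + 8 + 12 + 2 = 159634/315.
  ∫_0^2 u'(x)^2 dx = ∫_0^2 (16*x^6 + 72*x^5 + 129*x^4 + 84*x^3 - 18*x^2 - 36*x + 9) dx. Term by term:
    ∫_0^2 16*x^6 dx = 2048/7;  ∫_0^2 72*x^5 dx = 768;  ∫_0^2 129*x^4 dx = 4128/5;
    ∫_0^2 84*x^3 dx = 336;  ∫_0^2 -18*x^2 dx = -48;  ∫_0^2 -36*x dx = -72;
    ∫_0^2 9 dx = 18.
  Sum: 2048/7 + 768 + 4128/5 + 336 − 48 − 72 + 18 = 74206/35.
Adding: ||u||_{H^1}^2 = 159634/315 + 74206/35 = 827488/315.


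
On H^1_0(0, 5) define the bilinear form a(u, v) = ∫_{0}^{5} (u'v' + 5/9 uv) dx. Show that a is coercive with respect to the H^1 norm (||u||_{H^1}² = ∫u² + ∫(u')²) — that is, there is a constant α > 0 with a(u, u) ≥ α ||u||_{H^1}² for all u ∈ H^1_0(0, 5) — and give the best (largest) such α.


α = (π^2 + 125/9)/(π^2 + 25)

Coercivity of a(·,·) on H^1_0(0, 5) means a(u, u) ≥ α ||u||_{H^1}² for every u ∈ H^1_0.
The interval has length L = 5, and Poincaré/coercivity depend only on L. Here a(u, u) = ∫(u')² + (5/9)·∫u².
Here 0 < c = 5/9 < 1. The condition a(u,u) ≥ α||u||_{H^1}² reads (1−α)∫(u')² ≥ (α−c)∫u². Any admissible α is ≤ 1 (rapidly oscillating u have ∫u²/∫(u')² → 0), and α = 1 would force 0 ≥ (1−c)∫u², impossible since c < 1; so 1−α > 0. By the sharp Poincaré inequality on H^1_0 of an interval of length L, ∫(u')² ≥ (π/L)²∫u² with equality for the first sine mode sin(π(x−x₀)/L) (x₀ the left endpoint), so the inequality holds for all u iff (1−α)(π/L)² ≥ α − c, i.e. α ≤ ((π/L)² + c)/((π/L)² + 1) = (1 + c(L/π)²)/(1 + (L/π)²). With (π/L)² = π^2/25 and c = 5/9, the largest admissible constant is α = ((π/L)² + c)/((π/L)² + 1).
Simplifying, α = (π^2 + 125/9)/(π^2 + 25).


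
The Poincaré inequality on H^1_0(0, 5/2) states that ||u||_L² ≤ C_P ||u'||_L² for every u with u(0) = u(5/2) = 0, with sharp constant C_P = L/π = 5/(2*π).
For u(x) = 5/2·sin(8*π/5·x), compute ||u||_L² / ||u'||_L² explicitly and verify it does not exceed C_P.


||u||_L² / ||u'||_L² = 5/(8*π) < C_P = 5/(2*π).

u(x) = 5/2·sin(8*π/5·x), so u'(x) = 4*π*cos(8*π*x/5).
Writing u(x) = A·sin(kπx/L) with A = 5/2 and k = 4, use ∫_0^L sin²(kπx/L) dx = L/2 and ∫_0^L cos²(kπx/L) dx = L/2.
u² = 25/4·sin²(8*π/5·x) and (u')² = 16*π^2·cos²(8*π/5·x), and each of sin², cos² integrates to L/2 = 5/4 over (0, 5/2).
∫_0^5/2 u² dx = 125/16, so ||u||_L² = 5*sqrt(5)/4.
∫_0^5/2 (u')² dx = 20*π^2, so ||u'||_L² = 2*sqrt(5)*π.
Ratio ||u||_L² / ||u'||_L² = 5/(8*π).
Sharp Poincaré constant on H^1_0(0, 5/2) is C_P = L/π = 5/(2*π), achieved by sin(2*π/5·x).
This is the k = 4 harmonic; the ratio L/(kπ) is strictly less than C_P = L/π, consistent with the sharp inequality ||u||_L² ≤ C_P ||u'||_L².


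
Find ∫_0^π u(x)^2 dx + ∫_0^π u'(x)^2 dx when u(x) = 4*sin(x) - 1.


||u||_{H^1(0,π)}^2 = -16 + 17*π

u'(x) = 4*cos(x).
Expand u² and (u')² and integrate term by term on (0, π), using: for integers n ≥ 1, ∫_0^π sin²(nx) dx = ∫_0^π cos²(nx) dx = π/2; for n ≠ n', ∫_0^π sin(nx)sin(n'x) dx = ∫_0^π cos(nx)cos(n'x) dx = 0; and by product-to-sum, ∫_0^π sin(nx)cos(n'x) dx = ½∫_0^π [sin((n+n')x) + sin((n−n')x)] dx, which is 0 when n+n' is even and 2n/(n²−n'²) when n+n' is odd (it need not vanish on (0, π)). For the constant mode: ∫_0^π 1 dx = π, ∫_0^π cos(nx) dx = 0, ∫_0^π sin(nx) dx = (1−(−1)^n)/n.
  u² squared terms: (-1)²·∫1 dx = 1·π = π;  (4)²·∫sin(x)² dx = 16·π/2 = 8*π.
  u² cross terms: 2·(-1)·(4)·∫1·sin(x) dx = -8·(2) = -16.
  So ∫_0^π u² dx = π + 8*π − 16 = -16 + 9*π.
  (u')² squared terms: (4)²·∫cos(x)² dx = 16·π/2 = 8*π.
  So ∫_0^π (u')² dx = 8*π.
||u||_{H^1}^2 = (-16 + 9*π) + (8*π) = -16 + 17*π.


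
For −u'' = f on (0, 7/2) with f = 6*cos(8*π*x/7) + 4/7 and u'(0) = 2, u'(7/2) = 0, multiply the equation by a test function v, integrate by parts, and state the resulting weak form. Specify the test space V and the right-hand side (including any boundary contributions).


V = H^1(0, 7/2) (v unrestricted at boundary; u is determined up to an additive constant); weak form: ∫_0^7/2 u'v' dx = ∫_0^7/2 (6*cos(8*π*x/7) + 4/7) v dx − 2·v(0) for all v ∈ V.

Multiply both sides by a test function v and integrate from 0 to 7/2:
  ∫_0^7/2 −u''(x) v(x) dx = ∫_0^7/2 f(x) v(x) dx.
Integrate the LHS by parts once:
  ∫_0^7/2 −u'' v dx = −[u'(x) v(x)]_0^7/2 + ∫_0^7/2 u'(x) v'(x) dx.
Thus ∫_0^7/2 u'(x) v'(x) dx = ∫_0^7/2 f(x) v(x) dx + [u'(x) v(x)]_0^7/2.
Choose V so that boundary terms are either known or forced to vanish.
u has inhomogeneous Neumann u'(0) = 2, u'(7/2) = 0. [u' v]_0^7/2 = (0)·v(7/2) − (2)·v(0) = − 2·v(0). Take V = H^1(0, 7/2); boundary term becomes part of RHS.
Weak formulation: find u (satisfying any essential BC) such that ∫_0^7/2 u'(x) v'(x) dx = ∫_0^7/2 f v dx − 2·v(0) for all v ∈ V (Neumann data are natural BCs: they enter the RHS as boundary terms).
Substituting f(x) = 6*cos(8*π*x/7) + 4/7, the right-hand side is ∫_0^7/2 (6*cos(8*π*x/7) + 4/7) v dx − 2·v(0).
Compatibility check (pure Neumann): taking v ≡ 1 ∈ V gives 0 = ∫_0^7/2 f dx + (0) − (2), i.e. ∫_0^7/2 f dx must equal u'(0) − u'(7/2) = 2. Indeed ∫_0^7/2 (6*cos(8*π*x/7) + 4/7) dx = 2, so the data are compatible. The solution is then unique only up to an additive constant (fix it e.g. by requiring ∫_0^7/2 u dx = 0).


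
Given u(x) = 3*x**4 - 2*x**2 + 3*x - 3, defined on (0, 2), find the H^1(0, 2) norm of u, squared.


||u||_{H^1}^2 = 56792/21

The H^1 norm (squared) on an interval (0, L) is
  ||u||_{H^1}^2 = ∫_0^L u(x)^2 dx + ∫_0^L u'(x)^2 dx.
Compute u'(x) = 12*x**3 - 4*x + 3.
Then u(x)^2 = 9*x**8 - 12*x**6 + 18*x**5 - 14*x**4 - 12*x**3 + 21*x**2 - 18*x + 9 and u'(x)^2 = 144*x**6 - 96*x**4 + 72*x**3 + 16*x**2 - 24*x + 9.
Integrate each monomial from 0 to 2 using ∫_0^2 c·x^n dx = c·2^(n+1)/(n+1):
  ∫_0^2 u(x)^2 dx = ∫_0^2 (9*x^8 - 12*x^6 + 18*x^5 - 14*x^4 - 12*x^3 + 21*x^2 - 18*x + 9) dx. Term by term:
    ∫_0^2 9*x^8 dx = 512;  ∫_0^2 -12*x^6 dx = -1536/7;  ∫_0^2 18*x^5 dx = 192;
    ∫_0^2 -14*x^4 dx = -448/5;  ∫_0^2 -12*x^3 dx = -48;  ∫_0^2 21*x^2 dx = 56;
    ∫_0^2 -18*x dx = -36;  ∫_0^2 9 dx = 18.
  Sum: 512 − 1536/7 + 192 − 448/5 − 48 + 56 − 36 + 18 = 13474/35.
  ∫_0^2 u'(x)^2 dx = ∫_0^2 (144*x^6 - 96*x^4 + 72*x^3 + 16*x^2 - 24*x + 9) dx. Term by term:
    ∫_0^2 144*x^6 dx = 18432/7;  ∫_0^2 -96*x^4 dx = -3072/5;  ∫_0^2 72*x^3 dx = 288;
    ∫_0^2 16*x^2 dx = 128/3;  ∫_0^2 -24*x dx = -48;  ∫_0^2 9 dx = 18.
  Sum: 18432/7 − 3072/5 + 288 + 128/3 − 48 + 18 = 243538/105.
Adding: ||u||_{H^1}^2 = 13474/35 + 243538/105 = 56792/21.


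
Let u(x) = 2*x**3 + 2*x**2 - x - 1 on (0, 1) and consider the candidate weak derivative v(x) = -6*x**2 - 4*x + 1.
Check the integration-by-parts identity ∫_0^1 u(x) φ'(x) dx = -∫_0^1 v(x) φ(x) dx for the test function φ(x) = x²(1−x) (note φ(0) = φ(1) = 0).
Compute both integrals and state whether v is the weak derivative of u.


LHS = -19/60, RHS = 19/60. No, v is not the weak derivative of u.

u(x) = 2*x**3 + 2*x**2 - x - 1, classical derivative u'(x) = 6*x**2 + 4*x - 1.
φ(x) = x²(1−x), so φ'(x) = x*(2 - 3*x).
Note φ(0) = φ(1) = 0, so the boundary term u·φ vanishes.
LHS = ∫_0^1 u(x) φ'(x) dx = ∫_0^1 (-6*x^5 - 2*x^4 + 7*x^3 + x^2 - 2*x) dx. Term by term:
  ∫_0^1 -6*x^5 dx = -1;  ∫_0^1 -2*x^4 dx = -2/5;  ∫_0^1 7*x^3 dx = 7/4;
  ∫_0^1 x^2 dx = 1/3;  ∫_0^1 -2*x dx = -1.
Sum: -1 − 2/5 + 7/4 + 1/3 − 1 = -19/60.
So LHS = -19/60.
∫_0^1 v(x) φ(x) dx = ∫_0^1 (6*x^5 - 2*x^4 - 5*x^3 + x^2) dx. Term by term:
  ∫_0^1 6*x^5 dx = 1;  ∫_0^1 -2*x^4 dx = -2/5;  ∫_0^1 -5*x^3 dx = -5/4;
  ∫_0^1 x^2 dx = 1/3.
Sum: 1 − 2/5 − 5/4 + 1/3 = -19/60.
So RHS = -∫_0^1 v(x) φ(x) dx = 19/60.
LHS − RHS = -19/30 ≠ 0, so the identity fails.
(For a valid weak derivative the identity must hold for EVERY test function, in particular this one. The failure shows v is NOT the weak derivative of u.)
Correct weak derivative would be u'(x) = 6*x**2 + 4*x - 1.


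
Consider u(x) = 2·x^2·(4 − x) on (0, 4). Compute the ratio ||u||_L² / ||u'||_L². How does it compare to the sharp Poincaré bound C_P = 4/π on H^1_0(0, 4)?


||u||_L² / ||u'||_L² = 2*sqrt(14)/7 < C_P = 4/π.

u(x) = 2·x^2·(4 − x), so u'(x) = 2*x*(8 - 3*x).
u(x) = 2·x^2·(4 − x) vanishes at x = 0 and x = 4, so u ∈ H^1_0(0, 4). Differentiate via the product rule and integrate the resulting polynomials term by term.
  ∫_0^4 u² dx = ∫_0^4 (4*x^6 - 32*x^5 + 64*x^4) dx. Term by term:
    ∫_0^4 4*x^6 dx = 65536/7;  ∫_0^4 -32*x^5 dx = -65536/3;  ∫_0^4 64*x^4 dx = 65536/5.
  Sum: 65536/7 − 65536/3 + 65536/5 = 65536/105.
  ∫_0^4 (u')² dx = ∫_0^4 (36*x^4 - 192*x^3 + 256*x^2) dx. Term by term:
    ∫_0^4 36*x^4 dx = 36864/5;  ∫_0^4 -192*x^3 dx = -12288;  ∫_0^4 256*x^2 dx = 16384/3.
  Sum: 36864/5 − 12288 + 16384/3 = 8192/15.
∫_0^4 u² dx = 65536/105, so ||u||_L² = 256*sqrt(105)/105.
∫_0^4 (u')² dx = 8192/15, so ||u'||_L² = 64*sqrt(30)/15.
Ratio ||u||_L² / ||u'||_L² = 2*sqrt(14)/7.
Sharp Poincaré constant on H^1_0(0, 4) is C_P = L/π = 4/π, achieved by sin(π/4·x).
A polynomial bump cannot attain the sharp Poincaré constant (only the first sine eigenfunction does), so the ratio is strictly less than C_P, consistent with ||u||_L² ≤ C_P ||u'||_L².


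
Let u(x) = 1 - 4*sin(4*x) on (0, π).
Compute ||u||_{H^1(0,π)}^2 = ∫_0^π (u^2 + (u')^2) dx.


||u||_{H^1(0,π)}^2 = 137*π

u'(x) = -16*cos(4*x).
Expand u² and (u')² and integrate term by term on (0, π), using: for integers n ≥ 1, ∫_0^π sin²(nx) dx = ∫_0^π cos²(nx) dx = π/2; for n ≠ n', ∫_0^π sin(nx)sin(n'x) dx = ∫_0^π cos(nx)cos(n'x) dx = 0; and by product-to-sum, ∫_0^π sin(nx)cos(n'x) dx = ½∫_0^π [sin((n+n')x) + sin((n−n')x)] dx, which is 0 when n+n' is even and 2n/(n²−n'²) when n+n' is odd (it need not vanish on (0, π)). For the constant mode: ∫_0^π 1 dx = π, ∫_0^π cos(nx) dx = 0, ∫_0^π sin(nx) dx = (1−(−1)^n)/n.
  u² squared terms: (1)²·∫1 dx = 1·π = π;  (-4)²·∫sin(4x)² dx = 16·π/2 = 8*π.
  u² cross terms: 2·(1)·(-4)·∫1·sin(4x) dx = -8·(0) = 0.
  So ∫_0^π u² dx = π + 8*π + 0 = 9*π.
  (u')² squared terms: (-16)²·∫cos(4x)² dx = 256·π/2 = 128*π.
  So ∫_0^π (u')² dx = 128*π.
||u||_{H^1}^2 = (9*π) + (128*π) = 137*π.


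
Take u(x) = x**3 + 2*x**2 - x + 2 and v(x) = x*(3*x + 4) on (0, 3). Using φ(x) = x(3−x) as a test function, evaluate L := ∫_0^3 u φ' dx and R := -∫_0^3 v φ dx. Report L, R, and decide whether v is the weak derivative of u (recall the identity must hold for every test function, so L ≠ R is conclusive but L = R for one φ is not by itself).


LHS = -1179/20, RHS = -1269/20. No, v is not the weak derivative of u.

u(x) = x**3 + 2*x**2 - x + 2, classical derivative u'(x) = 3*x**2 + 4*x - 1.
φ(x) = x(3−x), so φ'(x) = 3 - 2*x.
Note φ(0) = φ(3) = 0, so the boundary term u·φ vanishes.
LHS = ∫_0^3 u(x) φ'(x) dx = ∫_0^3 (-2*x^4 - x^3 + 8*x^2 - 7*x + 6) dx. Term by term:
  ∫_0^3 -2*x^4 dx = -486/5;  ∫_0^3 -x^3 dx = -81/4;  ∫_0^3 8*x^2 dx = 72;
  ∫_0^3 -7*x dx = -63/2;  ∫_0^3 6 dx = 18.
Sum: -486/5 − 81/4 + 72 − 63/2 + 18 = -1179/20.
So LHS = -1179/20.
∫_0^3 v(x) φ(x) dx = ∫_0^3 (-3*x^4 + 5*x^3 + 12*x^2) dx. Term by term:
  ∫_0^3 -3*x^4 dx = -729/5;  ∫_0^3 5*x^3 dx = 405/4;  ∫_0^3 12*x^2 dx = 108.
Sum: -729/5 + 405/4 + 108 = 1269/20.
So RHS = -∫_0^3 v(x) φ(x) dx = -1269/20.
LHS − RHS = 9/2 ≠ 0, so the identity fails.
(For a valid weak derivative the identity must hold for EVERY test function, in particular this one. The failure shows v is NOT the weak derivative of u.)
Correct weak derivative would be u'(x) = 3*x**2 + 4*x - 1.


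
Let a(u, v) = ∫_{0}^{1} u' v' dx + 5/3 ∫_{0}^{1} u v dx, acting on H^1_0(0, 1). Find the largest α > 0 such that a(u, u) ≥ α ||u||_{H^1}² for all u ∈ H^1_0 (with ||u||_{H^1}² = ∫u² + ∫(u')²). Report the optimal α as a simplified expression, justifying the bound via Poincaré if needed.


α = 1

Coercivity of a(·,·) on H^1_0(0, 1) means a(u, u) ≥ α ||u||_{H^1}² for every u ∈ H^1_0.
The interval has length L = 1, and Poincaré/coercivity depend only on L. Here a(u, u) = ∫(u')² + (5/3)·∫u².
Here c = 5/3 ≥ 1, so a(u,u) = ∫(u')² + c∫u² ≥ ∫(u')² + ∫u² = ||u||_{H^1}², i.e. α = 1 works. No larger α is possible: a(u,u) ≥ α||u||_{H^1}² means (1−α)∫(u')² ≥ (α−c)∫u², and for the modes u_n = sin(nπ(x−x₀)/L) (x₀ the left endpoint) one has ∫u_n²/∫(u_n')² = (L/(nπ))² → 0, so a(u_n,u_n)/||u_n||_{H^1}² → 1. Hence the optimal constant is α = 1.
Therefore α = 1.


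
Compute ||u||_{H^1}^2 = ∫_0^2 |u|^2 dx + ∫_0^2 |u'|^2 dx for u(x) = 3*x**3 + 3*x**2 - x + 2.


||u||_{H^1}^2 = 148138/105

The H^1 norm (squared) on an interval (0, L) is
  ||u||_{H^1}^2 = ∫_0^L u(x)^2 dx + ∫_0^L u'(x)^2 dx.
Compute u'(x) = 9*x**2 + 6*x - 1.
Then u(x)^2 = 9*x**6 + 18*x**5 + 3*x**4 + 6*x**3 + 13*x**2 - 4*x + 4 and u'(x)^2 = 81*x**4 + 108*x**3 + 18*x**2 - 12*x + 1.
Integrate each monomial from 0 to 2 using ∫_0^2 c·x^n dx = c·2^(n+1)/(n+1):
  ∫_0^2 u(x)^2 dx = ∫_0^2 (9*x^6 + 18*x^5 + 3*x^4 + 6*x^3 + 13*x^2 - 4*x + 4) dx. Term by term:
    ∫_0^2 9*x^6 dx = 1152/7;  ∫_0^2 18*x^5 dx = 192;  ∫_0^2 3*x^4 dx = 96/5;
    ∫_0^2 6*x^3 dx = 24;  ∫_0^2 13*x^2 dx = 104/3;  ∫_0^2 -4*x dx = -8;
    ∫_0^2 4 dx = 8.
  Sum: 1152/7 + 192 + 96/5 + 24 + 104/3 − 8 + 8 = 45616/105.
  ∫_0^2 u'(x)^2 dx = ∫_0^2 (81*x^4 + 108*x^3 + 18*x^2 - 12*x + 1) dx. Term by term:
    ∫_0^2 81*x^4 dx = 2592/5;  ∫_0^2 108*x^3 dx = 432;  ∫_0^2 18*x^2 dx = 48;
    ∫_0^2 -12*x dx = -24;  ∫_0^2 1 dx = 2.
  Sum: 2592/5 + 432 + 48 − 24 + 2 = 4882/5.
Adding: ||u||_{H^1}^2 = 45616/105 + 4882/5 = 148138/105.


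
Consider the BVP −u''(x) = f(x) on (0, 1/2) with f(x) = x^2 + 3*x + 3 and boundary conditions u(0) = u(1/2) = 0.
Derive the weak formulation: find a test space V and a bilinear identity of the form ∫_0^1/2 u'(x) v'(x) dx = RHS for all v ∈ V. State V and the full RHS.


V = H^1_0(0, 1/2) (so v(0) = v(1/2) = 0); weak form: ∫_0^1/2 u'v' dx = ∫_0^1/2 (x^2 + 3*x + 3) v dx for all v ∈ V.

Multiply both sides by a test function v and integrate from 0 to 1/2:
  ∫_0^1/2 −u''(x) v(x) dx = ∫_0^1/2 f(x) v(x) dx.
Integrate the LHS by parts once:
  ∫_0^1/2 −u'' v dx = −[u'(x) v(x)]_0^1/2 + ∫_0^1/2 u'(x) v'(x) dx.
Thus ∫_0^1/2 u'(x) v'(x) dx = ∫_0^1/2 f(x) v(x) dx + [u'(x) v(x)]_0^1/2.
Choose V so that boundary terms are either known or forced to vanish.
u is Dirichlet: u(0) = u(1/2) = 0. Let V = H^1_0(0, 1/2); then v(0) = v(1/2) = 0, and [u' v]_0^1/2 = 0.
Weak formulation: find u (satisfying any essential BC) such that ∫_0^1/2 u'(x) v'(x) dx = ∫_0^1/2 f v dx for all v ∈ V.
Substituting f(x) = x^2 + 3*x + 3, the right-hand side is ∫_0^1/2 (x^2 + 3*x + 3) v dx.


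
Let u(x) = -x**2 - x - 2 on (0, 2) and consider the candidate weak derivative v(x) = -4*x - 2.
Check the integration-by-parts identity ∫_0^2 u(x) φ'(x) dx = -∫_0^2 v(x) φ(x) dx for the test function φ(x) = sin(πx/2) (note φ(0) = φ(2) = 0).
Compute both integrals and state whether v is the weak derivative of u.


LHS = 12/π, RHS = 24/π. No, v is not the weak derivative of u.

u(x) = -x**2 - x - 2, classical derivative u'(x) = -2*x - 1.
φ(x) = sin(πx/2), so φ'(x) = π*cos(π*x/2)/2.
Note φ(0) = φ(2) = 0, so the boundary term u·φ vanishes.
LHS = ∫_0^2 u(x) φ'(x) dx = ∫_0^2 (-π*x^2*cos(π*x/2)/2 - π*x*cos(π*x/2)/2 - π*cos(π*x/2)) dx. Term by term:
  ∫_0^2 -π*cos(π*x/2) dx = 0;  ∫_0^2 -π*x*cos(π*x/2)/2 dx = 4/π;  ∫_0^2 -π*x^2*cos(π*x/2)/2 dx = 8/π.
Sum: 0 + 4/π + 8/π = 12/π.
So LHS = 12/π.
∫_0^2 v(x) φ(x) dx = ∫_0^2 (-4*x*sin(π*x/2) - 2*sin(π*x/2)) dx. Term by term:
  ∫_0^2 -2*sin(π*x/2) dx = -8/π;  ∫_0^2 -4*x*sin(π*x/2) dx = -16/π.
Sum: -8/π − 16/π = -24/π.
So RHS = -∫_0^2 v(x) φ(x) dx = 24/π.
LHS − RHS = -12/π ≠ 0, so the identity fails.
(For a valid weak derivative the identity must hold for EVERY test function, in particular this one. The failure shows v is NOT the weak derivative of u.)
Correct weak derivative would be u'(x) = -2*x - 1.


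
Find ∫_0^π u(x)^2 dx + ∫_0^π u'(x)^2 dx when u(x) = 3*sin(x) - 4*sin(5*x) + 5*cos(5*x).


||u||_{H^1(0,π)}^2 = 542*π

u'(x) = -25*sin(5*x) + 3*cos(x) - 20*cos(5*x).
Expand u² and (u')² and integrate term by term on (0, π), using: for integers n ≥ 1, ∫_0^π sin²(nx) dx = ∫_0^π cos²(nx) dx = π/2; for n ≠ n', ∫_0^π sin(nx)sin(n'x) dx = ∫_0^π cos(nx)cos(n'x) dx = 0; and by product-to-sum, ∫_0^π sin(nx)cos(n'x) dx = ½∫_0^π [sin((n+n')x) + sin((n−n')x)] dx, which is 0 when n+n' is even and 2n/(n²−n'²) when n+n' is odd (it need not vanish on (0, π)).
  u² squared terms: (-4)²·∫sin(5x)² dx = 16·π/2 = 8*π;  (3)²·∫sin(x)² dx = 9·π/2 = 9*π/2;  (5)²·∫cos(5x)² dx = 25·π/2 = 25*π/2.
  u² cross terms: 2·(-4)·(3)·∫sin(5x)·sin(x) dx = -24·(0) = 0;  2·(-4)·(5)·∫sin(5x)·cos(5x) dx = -40·(0) = 0;  2·(3)·(5)·∫sin(x)·cos(5x) dx = 30·(0) = 0.
  So ∫_0^π u² dx = 8*π + 9*π/2 + 25*π/2 + 0 + 0 + 0 = 25*π.
  (u')² squared terms: (-25)²·∫sin(5x)² dx = 625·π/2 = 625*π/2;  (-20)²·∫cos(5x)² dx = 400·π/2 = 200*π;  (3)²·∫cos(x)² dx = 9·π/2 = 9*π/2.
  (u')² cross terms: 2·(-25)·(-20)·∫sin(5x)·cos(5x) dx = 1000·(0) = 0;  2·(-25)·(3)·∫sin(5x)·cos(x) dx = -150·(0) = 0;  2·(-20)·(3)·∫cos(5x)·cos(x) dx = -120·(0) = 0.
  So ∫_0^π (u')² dx = 625*π/2 + 200*π + 9*π/2 + 0 + 0 + 0 = 517*π.
||u||_{H^1}^2 = (25*π) + (517*π) = 542*π.


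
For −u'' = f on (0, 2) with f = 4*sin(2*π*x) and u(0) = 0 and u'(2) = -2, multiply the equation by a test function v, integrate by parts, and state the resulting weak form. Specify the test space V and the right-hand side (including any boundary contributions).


V = {v ∈ H^1(0, 2) : v(0) = 0} (test functions vanish at x = 0 where u is specified); weak form: ∫_0^2 u'v' dx = ∫_0^2 (4*sin(2*π*x)) v dx − 2·v(2) for all v ∈ V.

Multiply both sides by a test function v and integrate from 0 to 2:
  ∫_0^2 −u''(x) v(x) dx = ∫_0^2 f(x) v(x) dx.
Integrate the LHS by parts once:
  ∫_0^2 −u'' v dx = −[u'(x) v(x)]_0^2 + ∫_0^2 u'(x) v'(x) dx.
Thus ∫_0^2 u'(x) v'(x) dx = ∫_0^2 f(x) v(x) dx + [u'(x) v(x)]_0^2.
Choose V so that boundary terms are either known or forced to vanish.
Mixed BC: u(0) = 0 (Dirichlet) and u'(2) = -2 (Neumann). Define V = {v ∈ H^1(0, 2) : v(0) = 0}. Then [u' v]_0^2 = u'(2)·v(2) − u'(0)·0 = − 2·v(2).
Weak formulation: find u (satisfying any essential BC) such that ∫_0^2 u'(x) v'(x) dx = ∫_0^2 f v dx − 2·v(2) for all v ∈ V (Dirichlet at 0 absorbed into V; Neumann datum at x = 2 contributes the boundary term).
Substituting f(x) = 4*sin(2*π*x), the right-hand side is ∫_0^2 (4*sin(2*π*x)) v dx − 2·v(2).
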